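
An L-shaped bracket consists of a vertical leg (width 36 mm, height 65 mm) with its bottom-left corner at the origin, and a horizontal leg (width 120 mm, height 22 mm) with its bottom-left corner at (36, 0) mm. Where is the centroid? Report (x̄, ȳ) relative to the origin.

x̄ = 59.35 mm, ȳ = 21.10 mm

Part | A | x̄ᵢ | ȳᵢ | A·x̄ᵢ | A·ȳᵢ
vertical leg | 2340.00 | 18.00 | 32.50 | 42120.00 | 76050.00
horizontal leg | 2640.00 | 96.00 | 11.00 | 253440.00 | 29040.00
Σ | 4980.00 |  |  | 295560.00 | 105090.00
x̄ = 295560.00 / 4980.00 = 59.35 mm
ȳ = 105090.00 / 4980.00 = 21.10 mm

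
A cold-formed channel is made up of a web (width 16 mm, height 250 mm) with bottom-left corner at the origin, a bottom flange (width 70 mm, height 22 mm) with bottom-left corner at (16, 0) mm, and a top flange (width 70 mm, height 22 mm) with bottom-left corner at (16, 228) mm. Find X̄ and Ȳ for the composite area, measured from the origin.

web: A = 16 × 250 = 4000.00, centroid at (8.00, 125.00).
bottom flange: A = 70 × 22 = 1540.00, centroid at (51.00, 11.00).
top flange: A = 70 × 22 = 1540.00, centroid at (51.00, 239.00).
ΣA = 7080.00 mm²
ΣAX̄ = (4000.00)(8.00) + (1540.00)(51.00) + (1540.00)(51.00) = 189080.00 mm³
ΣAȲ = (4000.00)(125.00) + (1540.00)(11.00) + (1540.00)(239.00) = 885000.00 mm³
X̄ = 189080.00 / 7080.00 = 26.71 mm
Ȳ = 885000.00 / 7080.00 = 125.00 mm

X̄ = 26.71 mm, Ȳ = 125.00 mm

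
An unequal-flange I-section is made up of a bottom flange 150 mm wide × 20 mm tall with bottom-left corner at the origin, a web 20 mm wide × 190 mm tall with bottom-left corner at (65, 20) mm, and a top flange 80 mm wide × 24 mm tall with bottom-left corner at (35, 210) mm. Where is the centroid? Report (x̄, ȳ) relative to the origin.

bottom flange: A = 150 × 20 = 3000.00, centroid at (75.00, 10.00).
web: A = 20 × 190 = 3800.00, centroid at (75.00, 115.00).
top flange: A = 80 × 24 = 1920.00, centroid at (75.00, 222.00).
ΣA = 8720.00 mm², ΣAx̄ = 654000.00 mm³, ΣAȳ = 893240.00 mm³.
x̄ = 654000.00/8720.00 = 75.00 mm; ȳ = 893240.00/8720.00 = 102.44 mm.

x̄ = 75.00 mm, ȳ = 102.44 mm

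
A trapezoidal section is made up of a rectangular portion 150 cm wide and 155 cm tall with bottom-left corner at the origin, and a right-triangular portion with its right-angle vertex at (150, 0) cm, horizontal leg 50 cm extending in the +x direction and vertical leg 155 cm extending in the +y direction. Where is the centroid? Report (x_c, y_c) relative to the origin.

x_c = 88.10 cm, y_c = 73.81 cm

Part | A | x̄ᵢ | ȳᵢ | A·x̄ᵢ | A·ȳᵢ
rectangular portion | 23250.00 | 75.00 | 77.50 | 1743750.00 | 1801875.00
triangular portion | 3875.00 | 166.67 | 51.67 | 645833.33 | 200208.33
Σ | 27125.00 |  |  | 2389583.33 | 2002083.33
x_c = 2389583.33 / 27125.00 = 88.10 cm
y_c = 2002083.33 / 27125.00 = 73.81 cm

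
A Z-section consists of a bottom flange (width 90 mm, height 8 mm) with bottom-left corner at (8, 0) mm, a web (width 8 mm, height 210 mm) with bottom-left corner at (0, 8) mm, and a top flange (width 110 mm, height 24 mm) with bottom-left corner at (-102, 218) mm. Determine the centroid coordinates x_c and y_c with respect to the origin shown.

bottom flange: A = 90 × 8 = 720.00, centroid at (53.00, 4.00).
web: A = 8 × 210 = 1680.00, centroid at (4.00, 113.00).
top flange: A = 110 × 24 = 2640.00, centroid at (-47.00, 230.00).
ΣA = 5040.00 mm²
ΣAx_c = (720.00)(53.00) + (1680.00)(4.00) + (2640.00)(-47.00) = -79200.00 mm³
ΣAy_c = (720.00)(4.00) + (1680.00)(113.00) + (2640.00)(230.00) = 799920.00 mm³
x_c = -79200.00 / 5040.00 = -15.71 mm
y_c = 799920.00 / 5040.00 = 158.71 mm

x_c = -15.71 mm, y_c = 158.71 mm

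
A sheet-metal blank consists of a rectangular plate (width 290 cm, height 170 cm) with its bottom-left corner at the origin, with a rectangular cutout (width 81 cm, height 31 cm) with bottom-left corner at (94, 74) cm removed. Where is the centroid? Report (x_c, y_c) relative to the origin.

Part | A | x̄ᵢ | ȳᵢ | A·x̄ᵢ | A·ȳᵢ
plate | 49300.00 | 145.00 | 85.00 | 7148500.00 | 4190500.00
hole | -2511.00 | 134.50 | 89.50 | -337729.50 | -224734.50
Σ | 46789.00 |  |  | 6810770.50 | 3965765.50
x_c = 6810770.50 / 46789.00 = 145.56 cm
y_c = 3965765.50 / 46789.00 = 84.76 cm

x_c = 145.56 cm, y_c = 84.76 cm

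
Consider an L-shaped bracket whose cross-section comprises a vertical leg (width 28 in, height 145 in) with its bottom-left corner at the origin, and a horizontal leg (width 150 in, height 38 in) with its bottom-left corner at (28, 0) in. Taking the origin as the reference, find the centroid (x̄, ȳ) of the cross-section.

x̄ = 65.98 in, ȳ = 41.26 in

vertical leg: A = 28 × 145 = 4060.00, centroid at (14.00, 72.50).
horizontal leg: A = 150 × 38 = 5700.00, centroid at (103.00, 19.00).
ΣA = 9760.00 in², ΣAx̄ = 643940.00 in³, ΣAȳ = 402650.00 in³.
x̄ = 643940.00/9760.00 = 65.98 in; ȳ = 402650.00/9760.00 = 41.26 in.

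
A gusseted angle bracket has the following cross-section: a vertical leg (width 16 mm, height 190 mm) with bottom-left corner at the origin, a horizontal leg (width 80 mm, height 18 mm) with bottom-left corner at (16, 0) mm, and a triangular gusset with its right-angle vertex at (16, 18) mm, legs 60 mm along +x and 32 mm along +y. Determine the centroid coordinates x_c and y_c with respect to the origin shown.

x_c = 25.65 mm, y_c = 60.53 mm

Part | A | x̄ᵢ | ȳᵢ | A·x̄ᵢ | A·ȳᵢ
vertical leg | 3040.00 | 8.00 | 95.00 | 24320.00 | 288800.00
horizontal leg | 1440.00 | 56.00 | 9.00 | 80640.00 | 12960.00
gusset | 960.00 | 36.00 | 28.67 | 34560.00 | 27520.00
Σ | 5440.00 |  |  | 139520.00 | 329280.00
x_c = 139520.00 / 5440.00 = 25.65 mm
y_c = 329280.00 / 5440.00 = 60.53 mm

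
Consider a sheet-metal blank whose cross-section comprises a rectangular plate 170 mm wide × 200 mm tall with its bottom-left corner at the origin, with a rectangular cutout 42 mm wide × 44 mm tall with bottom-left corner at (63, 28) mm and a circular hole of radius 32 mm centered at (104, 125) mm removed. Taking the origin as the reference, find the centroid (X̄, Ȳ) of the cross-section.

plate: A = 170 × 200 = 34000.00, centroid at (85.00, 100.00).
hole 1: A = −(42 × 44) = -1848.00, centroid at (84.00, 50.00).
hole 2: A = −π·32² = -3216.99, centroid at (104.00, 125.00).
ΣA = 28935.01 mm²
ΣAX̄ = (34000.00)(85.00) + (-1848.00)(84.00) + (-3216.99)(104.00) = 2400200.95 mm³
ΣAȲ = (34000.00)(100.00) + (-1848.00)(50.00) + (-3216.99)(125.00) = 2905476.14 mm³
X̄ = 2400200.95 / 28935.01 = 82.95 mm
Ȳ = 2905476.14 / 28935.01 = 100.41 mm

X̄ = 82.95 mm, Ȳ = 100.41 mm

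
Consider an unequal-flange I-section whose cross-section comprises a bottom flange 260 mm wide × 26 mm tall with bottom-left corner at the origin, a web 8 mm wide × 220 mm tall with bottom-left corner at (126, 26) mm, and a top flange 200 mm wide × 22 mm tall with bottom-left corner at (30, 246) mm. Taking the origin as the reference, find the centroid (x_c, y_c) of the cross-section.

x_c = 130.00 mm, y_c = 112.85 mm

Part | A | x̄ᵢ | ȳᵢ | A·x̄ᵢ | A·ȳᵢ
bottom flange | 6760.00 | 130.00 | 13.00 | 878800.00 | 87880.00
web | 1760.00 | 130.00 | 136.00 | 228800.00 | 239360.00
top flange | 4400.00 | 130.00 | 257.00 | 572000.00 | 1130800.00
Σ | 12920.00 |  |  | 1679600.00 | 1458040.00
x_c = 1679600.00 / 12920.00 = 130.00 mm
y_c = 1458040.00 / 12920.00 = 112.85 mm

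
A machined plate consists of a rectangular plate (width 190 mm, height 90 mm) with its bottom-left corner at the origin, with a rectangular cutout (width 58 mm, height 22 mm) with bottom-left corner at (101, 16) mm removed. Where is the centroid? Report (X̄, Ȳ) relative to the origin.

X̄ = 92.18 mm, Ȳ = 46.45 mm

Part | A | x̄ᵢ | ȳᵢ | A·x̄ᵢ | A·ȳᵢ
plate | 17100.00 | 95.00 | 45.00 | 1624500.00 | 769500.00
hole | -1276.00 | 130.00 | 27.00 | -165880.00 | -34452.00
Σ | 15824.00 |  |  | 1458620.00 | 735048.00
X̄ = 1458620.00 / 15824.00 = 92.18 mm
Ȳ = 735048.00 / 15824.00 = 46.45 mm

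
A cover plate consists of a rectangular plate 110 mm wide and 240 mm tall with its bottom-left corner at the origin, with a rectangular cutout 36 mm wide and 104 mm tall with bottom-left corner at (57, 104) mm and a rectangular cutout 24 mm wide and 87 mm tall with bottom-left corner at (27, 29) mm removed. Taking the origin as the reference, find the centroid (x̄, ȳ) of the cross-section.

x̄ = 52.98 mm, ȳ = 118.27 mm

plate: A = 110 × 240 = 26400.00, centroid at (55.00, 120.00).
hole 1: A = −(36 × 104) = -3744.00, centroid at (75.00, 156.00).
hole 2: A = −(24 × 87) = -2088.00, centroid at (39.00, 72.50).
ΣA = 20568.00 mm², ΣAx̄ = 1089768.00 mm³, ΣAȳ = 2432556.00 mm³.
x̄ = 1089768.00/20568.00 = 52.98 mm; ȳ = 2432556.00/20568.00 = 118.27 mm.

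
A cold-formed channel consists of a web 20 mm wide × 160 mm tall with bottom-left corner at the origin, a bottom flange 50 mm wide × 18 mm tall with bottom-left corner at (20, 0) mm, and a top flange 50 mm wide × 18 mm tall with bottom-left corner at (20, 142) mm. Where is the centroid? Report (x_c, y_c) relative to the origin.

web: A = 20 × 160 = 3200.00, centroid at (10.00, 80.00).
bottom flange: A = 50 × 18 = 900.00, centroid at (45.00, 9.00).
top flange: A = 50 × 18 = 900.00, centroid at (45.00, 151.00).
ΣA = 5000.00 mm², ΣAx_c = 113000.00 mm³, ΣAy_c = 400000.00 mm³.
x_c = 113000.00/5000.00 = 22.60 mm; y_c = 400000.00/5000.00 = 80.00 mm.

x_c = 22.60 mm, y_c = 80.00 mm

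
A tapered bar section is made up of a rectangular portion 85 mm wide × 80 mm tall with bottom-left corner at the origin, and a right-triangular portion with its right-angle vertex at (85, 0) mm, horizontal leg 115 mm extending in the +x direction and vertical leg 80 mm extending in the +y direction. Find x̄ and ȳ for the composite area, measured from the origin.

Part | A | x̄ᵢ | ȳᵢ | A·x̄ᵢ | A·ȳᵢ
rectangular portion | 6800.00 | 42.50 | 40.00 | 289000.00 | 272000.00
triangular portion | 4600.00 | 123.33 | 26.67 | 567333.33 | 122666.67
Σ | 11400.00 |  |  | 856333.33 | 394666.67
x̄ = 856333.33 / 11400.00 = 75.12 mm
ȳ = 394666.67 / 11400.00 = 34.62 mm

x̄ = 75.12 mm, ȳ = 34.62 mm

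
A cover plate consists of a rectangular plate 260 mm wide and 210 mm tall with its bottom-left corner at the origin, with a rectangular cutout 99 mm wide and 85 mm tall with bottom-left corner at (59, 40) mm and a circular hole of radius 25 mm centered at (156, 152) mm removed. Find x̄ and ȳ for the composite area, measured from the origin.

Part | A | x̄ᵢ | ȳᵢ | A·x̄ᵢ | A·ȳᵢ
plate | 54600.00 | 130.00 | 105.00 | 7098000.00 | 5733000.00
hole 1 | -8415.00 | 108.50 | 82.50 | -913027.50 | -694237.50
hole 2 | -1963.50 | 156.00 | 152.00 | -306305.28 | -298451.30
Σ | 44221.50 |  |  | 5878667.22 | 4740311.20
x̄ = 5878667.22 / 44221.50 = 132.94 mm
ȳ = 4740311.20 / 44221.50 = 107.19 mm

x̄ = 132.94 mm, ȳ = 107.19 mm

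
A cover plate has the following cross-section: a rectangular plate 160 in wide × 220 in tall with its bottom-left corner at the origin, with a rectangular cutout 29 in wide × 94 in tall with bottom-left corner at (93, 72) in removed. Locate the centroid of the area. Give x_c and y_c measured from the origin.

plate: A = 160 × 220 = 35200.00, centroid at (80.00, 110.00).
hole: A = −(29 × 94) = -2726.00, centroid at (107.50, 119.00).
ΣA = 32474.00 in²
ΣAx_c = (35200.00)(80.00) + (-2726.00)(107.50) = 2522955.00 in³
ΣAy_c = (35200.00)(110.00) + (-2726.00)(119.00) = 3547606.00 in³
x_c = 2522955.00 / 32474.00 = 77.69 in
y_c = 3547606.00 / 32474.00 = 109.24 in

x_c = 77.69 in, y_c = 109.24 in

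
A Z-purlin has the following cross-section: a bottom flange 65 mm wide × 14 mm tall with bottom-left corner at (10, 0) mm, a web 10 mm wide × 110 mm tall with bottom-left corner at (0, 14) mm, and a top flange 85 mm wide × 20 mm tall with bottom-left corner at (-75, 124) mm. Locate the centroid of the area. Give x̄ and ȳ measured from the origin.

x̄ = -2.99 mm, ȳ = 83.58 mm

bottom flange: A = 65 × 14 = 910.00, centroid at (42.50, 7.00).
web: A = 10 × 110 = 1100.00, centroid at (5.00, 69.00).
top flange: A = 85 × 20 = 1700.00, centroid at (-32.50, 134.00).
ΣA = 3710.00 mm², ΣAx̄ = -11075.00 mm³, ΣAȳ = 310070.00 mm³.
x̄ = -11075.00/3710.00 = -2.99 mm; ȳ = 310070.00/3710.00 = 83.58 mm.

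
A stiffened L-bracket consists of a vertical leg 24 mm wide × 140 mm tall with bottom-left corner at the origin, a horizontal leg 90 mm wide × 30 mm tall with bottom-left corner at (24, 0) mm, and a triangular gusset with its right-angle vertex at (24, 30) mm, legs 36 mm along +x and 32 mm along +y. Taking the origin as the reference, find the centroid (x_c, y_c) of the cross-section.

x_c = 37.27 mm, y_c = 45.08 mm

Part | A | x̄ᵢ | ȳᵢ | A·x̄ᵢ | A·ȳᵢ
vertical leg | 3360.00 | 12.00 | 70.00 | 40320.00 | 235200.00
horizontal leg | 2700.00 | 69.00 | 15.00 | 186300.00 | 40500.00
gusset | 576.00 | 36.00 | 40.67 | 20736.00 | 23424.00
Σ | 6636.00 |  |  | 247356.00 | 299124.00
x_c = 247356.00 / 6636.00 = 37.27 mm
y_c = 299124.00 / 6636.00 = 45.08 mm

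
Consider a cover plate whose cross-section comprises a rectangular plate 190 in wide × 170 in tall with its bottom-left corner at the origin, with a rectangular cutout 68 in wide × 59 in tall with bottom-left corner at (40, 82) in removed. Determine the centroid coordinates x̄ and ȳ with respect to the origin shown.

x̄ = 97.98 in, ȳ = 81.24 in

Part | A | x̄ᵢ | ȳᵢ | A·x̄ᵢ | A·ȳᵢ
plate | 32300.00 | 95.00 | 85.00 | 3068500.00 | 2745500.00
hole | -4012.00 | 74.00 | 111.50 | -296888.00 | -447338.00
Σ | 28288.00 |  |  | 2771612.00 | 2298162.00
x̄ = 2771612.00 / 28288.00 = 97.98 in
ȳ = 2298162.00 / 28288.00 = 81.24 in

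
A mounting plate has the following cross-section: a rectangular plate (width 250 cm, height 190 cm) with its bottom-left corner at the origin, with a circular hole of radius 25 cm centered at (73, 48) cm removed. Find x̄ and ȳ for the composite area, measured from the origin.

x̄ = 127.24 cm, ȳ = 97.03 cm

plate: A = 250 × 190 = 47500.00, centroid at (125.00, 95.00).
hole: A = −π·25² = -1963.50, centroid at (73.00, 48.00).
ΣA = 45536.50 cm²
ΣAx̄ = (47500.00)(125.00) + (-1963.50)(73.00) = 5794164.84 cm³
ΣAȳ = (47500.00)(95.00) + (-1963.50)(48.00) = 4418252.22 cm³
x̄ = 5794164.84 / 45536.50 = 127.24 cm
ȳ = 4418252.22 / 45536.50 = 97.03 cm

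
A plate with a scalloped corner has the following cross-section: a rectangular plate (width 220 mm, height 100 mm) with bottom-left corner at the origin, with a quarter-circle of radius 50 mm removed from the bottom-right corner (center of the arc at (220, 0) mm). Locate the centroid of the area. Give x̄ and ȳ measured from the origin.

x̄ = 101.30 mm, ȳ = 52.82 mm

plate: A = 220 × 100 = 22000.00, centroid at (110.00, 50.00).
removed quarter-circle: A = −¼π·50² = -1963.50, centroid at (198.78, 21.22).
ΣA = 20036.50 mm², ΣAx̄ = 2029697.68 mm³, ΣAȳ = 1058333.33 mm³.
x̄ = 2029697.68/20036.50 = 101.30 mm; ȳ = 1058333.33/20036.50 = 52.82 mm.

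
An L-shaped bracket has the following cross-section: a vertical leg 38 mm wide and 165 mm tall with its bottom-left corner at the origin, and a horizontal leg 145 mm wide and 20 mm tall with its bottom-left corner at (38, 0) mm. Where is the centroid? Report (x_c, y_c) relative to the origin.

x_c = 47.94 mm, y_c = 59.57 mm

Part | A | x̄ᵢ | ȳᵢ | A·x̄ᵢ | A·ȳᵢ
vertical leg | 6270.00 | 19.00 | 82.50 | 119130.00 | 517275.00
horizontal leg | 2900.00 | 110.50 | 10.00 | 320450.00 | 29000.00
Σ | 9170.00 |  |  | 439580.00 | 546275.00
x_c = 439580.00 / 9170.00 = 47.94 mm
y_c = 546275.00 / 9170.00 = 59.57 mm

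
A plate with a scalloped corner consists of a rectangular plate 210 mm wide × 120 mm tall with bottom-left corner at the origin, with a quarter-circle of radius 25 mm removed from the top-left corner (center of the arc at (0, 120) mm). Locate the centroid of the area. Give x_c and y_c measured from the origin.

x_c = 106.88 mm, y_c = 59.02 mm

Part | A | x̄ᵢ | ȳᵢ | A·x̄ᵢ | A·ȳᵢ
plate | 25200.00 | 105.00 | 60.00 | 2646000.00 | 1512000.00
removed quarter-circle | -490.87 | 10.61 | 109.39 | -5208.33 | -53696.53
Σ | 24709.13 |  |  | 2640791.67 | 1458303.47
x_c = 2640791.67 / 24709.13 = 106.88 mm
y_c = 1458303.47 / 24709.13 = 59.02 mm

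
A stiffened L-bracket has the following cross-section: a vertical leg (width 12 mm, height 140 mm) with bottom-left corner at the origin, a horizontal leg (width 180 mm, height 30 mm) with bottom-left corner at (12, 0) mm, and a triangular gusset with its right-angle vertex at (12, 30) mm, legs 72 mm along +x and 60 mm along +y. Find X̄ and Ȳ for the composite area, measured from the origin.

X̄ = 69.12 mm, Ȳ = 33.18 mm

Part | A | x̄ᵢ | ȳᵢ | A·x̄ᵢ | A·ȳᵢ
vertical leg | 1680.00 | 6.00 | 70.00 | 10080.00 | 117600.00
horizontal leg | 5400.00 | 102.00 | 15.00 | 550800.00 | 81000.00
gusset | 2160.00 | 36.00 | 50.00 | 77760.00 | 108000.00
Σ | 9240.00 |  |  | 638640.00 | 306600.00
X̄ = 638640.00 / 9240.00 = 69.12 mm
Ȳ = 306600.00 / 9240.00 = 33.18 mm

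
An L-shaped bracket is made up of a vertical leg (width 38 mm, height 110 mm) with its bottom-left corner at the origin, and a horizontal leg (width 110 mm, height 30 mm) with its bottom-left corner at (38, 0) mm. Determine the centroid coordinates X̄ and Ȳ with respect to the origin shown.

vertical leg: A = 38 × 110 = 4180.00, centroid at (19.00, 55.00).
horizontal leg: A = 110 × 30 = 3300.00, centroid at (93.00, 15.00).
ΣA = 7480.00 mm²
ΣAX̄ = (4180.00)(19.00) + (3300.00)(93.00) = 386320.00 mm³
ΣAȲ = (4180.00)(55.00) + (3300.00)(15.00) = 279400.00 mm³
X̄ = 386320.00 / 7480.00 = 51.65 mm
Ȳ = 279400.00 / 7480.00 = 37.35 mm

X̄ = 51.65 mm, Ȳ = 37.35 mm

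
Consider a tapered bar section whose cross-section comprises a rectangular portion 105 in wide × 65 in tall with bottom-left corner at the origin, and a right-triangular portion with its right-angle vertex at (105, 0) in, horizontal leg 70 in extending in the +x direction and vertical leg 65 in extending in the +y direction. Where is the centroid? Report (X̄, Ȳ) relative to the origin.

rectangular portion: A = 105 × 65 = 6825.00, centroid at (52.50, 32.50).
triangular portion: A = ½·70·65 = 2275.00, centroid at (128.33, 21.67).
ΣA = 9100.00 in², ΣAX̄ = 650270.83 in³, ΣAȲ = 271104.17 in³.
X̄ = 650270.83/9100.00 = 71.46 in; Ȳ = 271104.17/9100.00 = 29.79 in.

X̄ = 71.46 in, Ȳ = 29.79 in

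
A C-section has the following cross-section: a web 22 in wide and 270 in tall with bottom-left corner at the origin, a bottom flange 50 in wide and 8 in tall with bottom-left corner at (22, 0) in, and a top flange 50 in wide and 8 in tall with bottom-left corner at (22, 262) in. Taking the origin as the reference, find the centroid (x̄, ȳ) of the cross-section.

web: A = 22 × 270 = 5940.00, centroid at (11.00, 135.00).
bottom flange: A = 50 × 8 = 400.00, centroid at (47.00, 4.00).
top flange: A = 50 × 8 = 400.00, centroid at (47.00, 266.00).
ΣA = 6740.00 in²
ΣAx̄ = (5940.00)(11.00) + (400.00)(47.00) + (400.00)(47.00) = 102940.00 in³
ΣAȳ = (5940.00)(135.00) + (400.00)(4.00) + (400.00)(266.00) = 909900.00 in³
x̄ = 102940.00 / 6740.00 = 15.27 in
ȳ = 909900.00 / 6740.00 = 135.00 in

x̄ = 15.27 in, ȳ = 135.00 in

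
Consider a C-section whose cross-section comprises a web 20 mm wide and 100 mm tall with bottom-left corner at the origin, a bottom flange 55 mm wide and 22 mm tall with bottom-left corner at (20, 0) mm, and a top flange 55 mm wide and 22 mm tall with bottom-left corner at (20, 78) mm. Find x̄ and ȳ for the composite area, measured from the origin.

x̄ = 30.53 mm, ȳ = 50.00 mm

web: A = 20 × 100 = 2000.00, centroid at (10.00, 50.00).
bottom flange: A = 55 × 22 = 1210.00, centroid at (47.50, 11.00).
top flange: A = 55 × 22 = 1210.00, centroid at (47.50, 89.00).
ΣA = 4420.00 mm², ΣAx̄ = 134950.00 mm³, ΣAȳ = 221000.00 mm³.
x̄ = 134950.00/4420.00 = 30.53 mm; ȳ = 221000.00/4420.00 = 50.00 mm.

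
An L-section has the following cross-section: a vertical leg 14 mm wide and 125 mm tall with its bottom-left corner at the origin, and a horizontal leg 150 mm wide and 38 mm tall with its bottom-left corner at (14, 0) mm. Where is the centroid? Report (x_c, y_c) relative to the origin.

vertical leg: A = 14 × 125 = 1750.00, centroid at (7.00, 62.50).
horizontal leg: A = 150 × 38 = 5700.00, centroid at (89.00, 19.00).
ΣA = 7450.00 mm², ΣAx_c = 519550.00 mm³, ΣAy_c = 217675.00 mm³.
x_c = 519550.00/7450.00 = 69.74 mm; y_c = 217675.00/7450.00 = 29.22 mm.

x_c = 69.74 mm, y_c = 29.22 mm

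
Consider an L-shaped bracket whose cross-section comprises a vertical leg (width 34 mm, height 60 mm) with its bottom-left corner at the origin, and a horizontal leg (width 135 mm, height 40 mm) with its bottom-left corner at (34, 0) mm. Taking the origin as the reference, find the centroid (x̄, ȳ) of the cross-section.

vertical leg: A = 34 × 60 = 2040.00, centroid at (17.00, 30.00).
horizontal leg: A = 135 × 40 = 5400.00, centroid at (101.50, 20.00).
ΣA = 7440.00 mm², ΣAx̄ = 582780.00 mm³, ΣAȳ = 169200.00 mm³.
x̄ = 582780.00/7440.00 = 78.33 mm; ȳ = 169200.00/7440.00 = 22.74 mm.

x̄ = 78.33 mm, ȳ = 22.74 mm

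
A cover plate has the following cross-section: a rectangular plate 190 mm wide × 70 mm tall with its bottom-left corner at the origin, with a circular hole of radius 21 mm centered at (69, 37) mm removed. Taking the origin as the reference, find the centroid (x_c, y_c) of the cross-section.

x_c = 98.02 mm, y_c = 34.77 mm

plate: A = 190 × 70 = 13300.00, centroid at (95.00, 35.00).
hole: A = −π·21² = -1385.44, centroid at (69.00, 37.00).
ΣA = 11914.56 mm², ΣAx_c = 1167904.48 mm³, ΣAy_c = 414238.63 mm³.
x_c = 1167904.48/11914.56 = 98.02 mm; y_c = 414238.63/11914.56 = 34.77 mm.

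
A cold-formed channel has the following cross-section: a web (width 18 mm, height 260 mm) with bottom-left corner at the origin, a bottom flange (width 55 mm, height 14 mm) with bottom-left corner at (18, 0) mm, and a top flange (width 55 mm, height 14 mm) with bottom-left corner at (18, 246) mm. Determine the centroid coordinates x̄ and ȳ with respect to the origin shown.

x̄ = 18.04 mm, ȳ = 130.00 mm

Part | A | x̄ᵢ | ȳᵢ | A·x̄ᵢ | A·ȳᵢ
web | 4680.00 | 9.00 | 130.00 | 42120.00 | 608400.00
bottom flange | 770.00 | 45.50 | 7.00 | 35035.00 | 5390.00
top flange | 770.00 | 45.50 | 253.00 | 35035.00 | 194810.00
Σ | 6220.00 |  |  | 112190.00 | 808600.00
x̄ = 112190.00 / 6220.00 = 18.04 mm
ȳ = 808600.00 / 6220.00 = 130.00 mm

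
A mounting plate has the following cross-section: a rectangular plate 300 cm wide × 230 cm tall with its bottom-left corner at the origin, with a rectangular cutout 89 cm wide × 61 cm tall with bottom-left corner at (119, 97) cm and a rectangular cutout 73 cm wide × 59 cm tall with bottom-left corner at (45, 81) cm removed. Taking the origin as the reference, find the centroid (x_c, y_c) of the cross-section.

x_c = 153.74 cm, y_c = 114.18 cm

plate: A = 300 × 230 = 69000.00, centroid at (150.00, 115.00).
hole 1: A = −(89 × 61) = -5429.00, centroid at (163.50, 127.50).
hole 2: A = −(73 × 59) = -4307.00, centroid at (81.50, 110.50).
ΣA = 59264.00 cm², ΣAx_c = 9111338.00 cm³, ΣAy_c = 6766879.00 cm³.
x_c = 9111338.00/59264.00 = 153.74 cm; y_c = 6766879.00/59264.00 = 114.18 cm.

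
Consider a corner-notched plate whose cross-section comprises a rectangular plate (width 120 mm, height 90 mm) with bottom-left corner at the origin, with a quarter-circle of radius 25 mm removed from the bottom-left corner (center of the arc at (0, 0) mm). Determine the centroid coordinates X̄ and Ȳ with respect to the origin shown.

X̄ = 62.35 mm, Ȳ = 46.64 mm

plate: A = 120 × 90 = 10800.00, centroid at (60.00, 45.00).
removed quarter-circle: A = −¼π·25² = -490.87, centroid at (10.61, 10.61).
ΣA = 10309.13 mm²
ΣAX̄ = (10800.00)(60.00) + (-490.87)(10.61) = 642791.67 mm³
ΣAȲ = (10800.00)(45.00) + (-490.87)(10.61) = 480791.67 mm³
X̄ = 642791.67 / 10309.13 = 62.35 mm
Ȳ = 480791.67 / 10309.13 = 46.64 mm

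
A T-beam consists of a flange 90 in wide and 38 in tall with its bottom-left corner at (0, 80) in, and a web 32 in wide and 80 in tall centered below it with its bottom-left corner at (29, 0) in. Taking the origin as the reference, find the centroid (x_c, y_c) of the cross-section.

x_c = 45.00 in, y_c = 73.74 in

web: A = 32 × 80 = 2560.00, centroid at (45.00, 40.00).
flange: A = 90 × 38 = 3420.00, centroid at (45.00, 99.00).
ΣA = 5980.00 in², ΣAx_c = 269100.00 in³, ΣAy_c = 440980.00 in³.
x_c = 269100.00/5980.00 = 45.00 in; y_c = 440980.00/5980.00 = 73.74 in.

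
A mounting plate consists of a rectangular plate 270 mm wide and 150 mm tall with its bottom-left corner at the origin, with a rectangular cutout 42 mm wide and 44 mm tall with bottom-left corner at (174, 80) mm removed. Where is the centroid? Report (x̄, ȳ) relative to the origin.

Part | A | x̄ᵢ | ȳᵢ | A·x̄ᵢ | A·ȳᵢ
plate | 40500.00 | 135.00 | 75.00 | 5467500.00 | 3037500.00
hole | -1848.00 | 195.00 | 102.00 | -360360.00 | -188496.00
Σ | 38652.00 |  |  | 5107140.00 | 2849004.00
x̄ = 5107140.00 / 38652.00 = 132.13 mm
ȳ = 2849004.00 / 38652.00 = 73.71 mm

x̄ = 132.13 mm, ȳ = 73.71 mm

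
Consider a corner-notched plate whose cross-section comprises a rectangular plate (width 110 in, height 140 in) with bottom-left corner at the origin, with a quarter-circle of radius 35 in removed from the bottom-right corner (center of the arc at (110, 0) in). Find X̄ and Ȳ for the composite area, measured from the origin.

X̄ = 52.32 in, Ȳ = 73.67 in

Part | A | x̄ᵢ | ȳᵢ | A·x̄ᵢ | A·ȳᵢ
plate | 15400.00 | 55.00 | 70.00 | 847000.00 | 1078000.00
removed quarter-circle | -962.11 | 95.15 | 14.85 | -91540.74 | -14291.67
Σ | 14437.89 |  |  | 755459.26 | 1063708.33
X̄ = 755459.26 / 14437.89 = 52.32 in
Ȳ = 1063708.33 / 14437.89 = 73.67 in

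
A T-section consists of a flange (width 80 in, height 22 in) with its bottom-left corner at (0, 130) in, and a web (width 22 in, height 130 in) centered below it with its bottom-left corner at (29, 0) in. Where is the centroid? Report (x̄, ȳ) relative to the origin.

web: A = 22 × 130 = 2860.00, centroid at (40.00, 65.00).
flange: A = 80 × 22 = 1760.00, centroid at (40.00, 141.00).
ΣA = 4620.00 in²
ΣAx̄ = (2860.00)(40.00) + (1760.00)(40.00) = 184800.00 in³
ΣAȳ = (2860.00)(65.00) + (1760.00)(141.00) = 434060.00 in³
x̄ = 184800.00 / 4620.00 = 40.00 in
ȳ = 434060.00 / 4620.00 = 93.95 in

x̄ = 40.00 in, ȳ = 93.95 in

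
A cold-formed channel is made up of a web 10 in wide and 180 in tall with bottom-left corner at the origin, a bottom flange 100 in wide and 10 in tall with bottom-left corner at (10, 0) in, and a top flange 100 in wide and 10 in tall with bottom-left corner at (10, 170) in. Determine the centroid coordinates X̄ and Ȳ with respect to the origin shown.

X̄ = 33.95 in, Ȳ = 90.00 in

web: A = 10 × 180 = 1800.00, centroid at (5.00, 90.00).
bottom flange: A = 100 × 10 = 1000.00, centroid at (60.00, 5.00).
top flange: A = 100 × 10 = 1000.00, centroid at (60.00, 175.00).
ΣA = 3800.00 in², ΣAX̄ = 129000.00 in³, ΣAȲ = 342000.00 in³.
X̄ = 129000.00/3800.00 = 33.95 in; Ȳ = 342000.00/3800.00 = 90.00 in.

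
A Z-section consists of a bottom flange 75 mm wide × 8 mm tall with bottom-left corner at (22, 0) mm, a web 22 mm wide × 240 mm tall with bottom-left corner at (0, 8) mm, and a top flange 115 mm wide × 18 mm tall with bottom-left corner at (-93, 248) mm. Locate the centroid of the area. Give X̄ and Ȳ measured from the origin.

X̄ = 2.55 mm, Ȳ = 152.23 mm

bottom flange: A = 75 × 8 = 600.00, centroid at (59.50, 4.00).
web: A = 22 × 240 = 5280.00, centroid at (11.00, 128.00).
top flange: A = 115 × 18 = 2070.00, centroid at (-35.50, 257.00).
ΣA = 7950.00 mm², ΣAX̄ = 20295.00 mm³, ΣAȲ = 1210230.00 mm³.
X̄ = 20295.00/7950.00 = 2.55 mm; Ȳ = 1210230.00/7950.00 = 152.23 mm.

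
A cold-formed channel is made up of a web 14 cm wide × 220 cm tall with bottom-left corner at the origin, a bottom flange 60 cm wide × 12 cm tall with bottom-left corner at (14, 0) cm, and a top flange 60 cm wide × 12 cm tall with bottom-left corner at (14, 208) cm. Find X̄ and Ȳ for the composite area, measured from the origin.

web: A = 14 × 220 = 3080.00, centroid at (7.00, 110.00).
bottom flange: A = 60 × 12 = 720.00, centroid at (44.00, 6.00).
top flange: A = 60 × 12 = 720.00, centroid at (44.00, 214.00).
ΣA = 4520.00 cm², ΣAX̄ = 84920.00 cm³, ΣAȲ = 497200.00 cm³.
X̄ = 84920.00/4520.00 = 18.79 cm; Ȳ = 497200.00/4520.00 = 110.00 cm.

X̄ = 18.79 cm, Ȳ = 110.00 cm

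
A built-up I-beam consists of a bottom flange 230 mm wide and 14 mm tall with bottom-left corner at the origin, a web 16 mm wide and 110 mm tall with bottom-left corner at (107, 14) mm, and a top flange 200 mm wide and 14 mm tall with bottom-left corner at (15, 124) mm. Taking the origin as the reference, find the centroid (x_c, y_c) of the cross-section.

x_c = 115.00 mm, y_c = 65.65 mm

bottom flange: A = 230 × 14 = 3220.00, centroid at (115.00, 7.00).
web: A = 16 × 110 = 1760.00, centroid at (115.00, 69.00).
top flange: A = 200 × 14 = 2800.00, centroid at (115.00, 131.00).
ΣA = 7780.00 mm², ΣAx_c = 894700.00 mm³, ΣAy_c = 510780.00 mm³.
x_c = 894700.00/7780.00 = 115.00 mm; y_c = 510780.00/7780.00 = 65.65 mm.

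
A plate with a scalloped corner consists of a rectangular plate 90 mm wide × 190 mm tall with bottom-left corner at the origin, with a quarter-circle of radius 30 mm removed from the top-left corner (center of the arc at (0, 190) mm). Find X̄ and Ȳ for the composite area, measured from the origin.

Part | A | x̄ᵢ | ȳᵢ | A·x̄ᵢ | A·ȳᵢ
plate | 17100.00 | 45.00 | 95.00 | 769500.00 | 1624500.00
removed quarter-circle | -706.86 | 12.73 | 177.27 | -9000.00 | -125303.09
Σ | 16393.14 |  |  | 760500.00 | 1499196.91
X̄ = 760500.00 / 16393.14 = 46.39 mm
Ȳ = 1499196.91 / 16393.14 = 91.45 mm

X̄ = 46.39 mm, Ȳ = 91.45 mm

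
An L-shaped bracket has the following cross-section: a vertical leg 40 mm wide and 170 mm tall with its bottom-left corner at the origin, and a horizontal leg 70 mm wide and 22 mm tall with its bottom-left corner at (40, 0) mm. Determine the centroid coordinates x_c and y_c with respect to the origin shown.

vertical leg: A = 40 × 170 = 6800.00, centroid at (20.00, 85.00).
horizontal leg: A = 70 × 22 = 1540.00, centroid at (75.00, 11.00).
ΣA = 8340.00 mm²
ΣAx_c = (6800.00)(20.00) + (1540.00)(75.00) = 251500.00 mm³
ΣAy_c = (6800.00)(85.00) + (1540.00)(11.00) = 594940.00 mm³
x_c = 251500.00 / 8340.00 = 30.16 mm
y_c = 594940.00 / 8340.00 = 71.34 mm

x_c = 30.16 mm, y_c = 71.34 mm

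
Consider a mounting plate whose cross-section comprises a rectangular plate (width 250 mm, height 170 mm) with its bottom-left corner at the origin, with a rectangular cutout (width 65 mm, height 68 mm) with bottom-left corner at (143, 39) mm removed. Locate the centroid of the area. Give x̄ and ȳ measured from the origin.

x̄ = 119.14 mm, ȳ = 86.39 mm

plate: A = 250 × 170 = 42500.00, centroid at (125.00, 85.00).
hole: A = −(65 × 68) = -4420.00, centroid at (175.50, 73.00).
ΣA = 38080.00 mm², ΣAx̄ = 4536790.00 mm³, ΣAȳ = 3289840.00 mm³.
x̄ = 4536790.00/38080.00 = 119.14 mm; ȳ = 3289840.00/38080.00 = 86.39 mm.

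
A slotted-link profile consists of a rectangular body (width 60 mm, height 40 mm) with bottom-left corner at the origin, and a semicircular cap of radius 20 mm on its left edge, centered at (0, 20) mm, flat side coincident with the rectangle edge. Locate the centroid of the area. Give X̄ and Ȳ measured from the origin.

X̄ = 22.01 mm, Ȳ = 20.00 mm

Part | A | x̄ᵢ | ȳᵢ | A·x̄ᵢ | A·ȳᵢ
rectangular body | 2400.00 | 30.00 | 20.00 | 72000.00 | 48000.00
semicircular end | 628.32 | -8.49 | 20.00 | -5333.33 | 12566.37
Σ | 3028.32 |  |  | 66666.67 | 60566.37
X̄ = 66666.67 / 3028.32 = 22.01 mm
Ȳ = 60566.37 / 3028.32 = 20.00 mm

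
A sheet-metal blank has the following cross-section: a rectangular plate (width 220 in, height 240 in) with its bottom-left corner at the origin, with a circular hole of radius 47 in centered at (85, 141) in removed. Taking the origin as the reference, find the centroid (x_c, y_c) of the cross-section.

x_c = 113.78 in, y_c = 116.82 in

Part | A | x̄ᵢ | ȳᵢ | A·x̄ᵢ | A·ȳᵢ
plate | 52800.00 | 110.00 | 120.00 | 5808000.00 | 6336000.00
hole | -6939.78 | 85.00 | 141.00 | -589881.14 | -978508.72
Σ | 45860.22 |  |  | 5218118.86 | 5357491.28
x_c = 5218118.86 / 45860.22 = 113.78 in
y_c = 5357491.28 / 45860.22 = 116.82 in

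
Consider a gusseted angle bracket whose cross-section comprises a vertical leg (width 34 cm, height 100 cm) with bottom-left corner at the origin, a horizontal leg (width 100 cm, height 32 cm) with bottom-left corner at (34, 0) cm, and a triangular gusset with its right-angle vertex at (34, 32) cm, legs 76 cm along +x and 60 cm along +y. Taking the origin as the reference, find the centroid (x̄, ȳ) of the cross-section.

x̄ = 52.01 cm, ȳ = 38.26 cm

vertical leg: A = 34 × 100 = 3400.00, centroid at (17.00, 50.00).
horizontal leg: A = 100 × 32 = 3200.00, centroid at (84.00, 16.00).
gusset: A = ½·76·60 = 2280.00, centroid at (59.33, 52.00).
ΣA = 8880.00 cm²
ΣAx̄ = (3400.00)(17.00) + (3200.00)(84.00) + (2280.00)(59.33) = 461880.00 cm³
ΣAȳ = (3400.00)(50.00) + (3200.00)(16.00) + (2280.00)(52.00) = 339760.00 cm³
x̄ = 461880.00 / 8880.00 = 52.01 cm
ȳ = 339760.00 / 8880.00 = 38.26 cm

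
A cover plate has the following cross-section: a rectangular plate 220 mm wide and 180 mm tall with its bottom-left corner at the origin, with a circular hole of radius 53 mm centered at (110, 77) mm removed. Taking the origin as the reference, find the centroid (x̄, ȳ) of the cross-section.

plate: A = 220 × 180 = 39600.00, centroid at (110.00, 90.00).
hole: A = −π·53² = -8824.73, centroid at (110.00, 77.00).
ΣA = 30775.27 mm², ΣAx̄ = 3385279.29 mm³, ΣAȳ = 2884495.50 mm³.
x̄ = 3385279.29/30775.27 = 110.00 mm; ȳ = 2884495.50/30775.27 = 93.73 mm.

x̄ = 110.00 mm, ȳ = 93.73 mm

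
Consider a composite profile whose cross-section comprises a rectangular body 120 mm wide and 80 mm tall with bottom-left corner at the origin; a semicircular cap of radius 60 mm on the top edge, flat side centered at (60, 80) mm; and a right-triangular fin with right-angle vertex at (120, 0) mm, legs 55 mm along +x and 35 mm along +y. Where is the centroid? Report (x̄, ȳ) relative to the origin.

x̄ = 64.65 mm, ȳ = 61.15 mm

Part | A | x̄ᵢ | ȳᵢ | A·x̄ᵢ | A·ȳᵢ
rectangular body | 9600.00 | 60.00 | 40.00 | 576000.00 | 384000.00
semicircular top | 5654.87 | 60.00 | 105.46 | 339292.01 | 596389.34
triangular fin | 962.50 | 138.33 | 11.67 | 133145.83 | 11229.17
Σ | 16217.37 |  |  | 1048437.84 | 991618.51
x̄ = 1048437.84 / 16217.37 = 64.65 mm
ȳ = 991618.51 / 16217.37 = 61.15 mm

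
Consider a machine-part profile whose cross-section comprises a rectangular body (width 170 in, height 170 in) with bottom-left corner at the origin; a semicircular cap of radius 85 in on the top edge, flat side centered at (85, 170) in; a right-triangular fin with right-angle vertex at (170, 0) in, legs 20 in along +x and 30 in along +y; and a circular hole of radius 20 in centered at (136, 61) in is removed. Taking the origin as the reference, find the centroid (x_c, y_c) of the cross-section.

x_c = 84.07 in, y_c = 120.17 in

Part | A | x̄ᵢ | ȳᵢ | A·x̄ᵢ | A·ȳᵢ
rectangular body | 28900.00 | 85.00 | 85.00 | 2456500.00 | 2456500.00
semicircular top | 11349.00 | 85.00 | 206.08 | 964665.29 | 2338747.26
triangular fin | 300.00 | 176.67 | 10.00 | 53000.00 | 3000.00
hole | -1256.64 | 136.00 | 61.00 | -170902.64 | -76654.86
Σ | 39292.37 |  |  | 3303262.65 | 4721592.39
x_c = 3303262.65 / 39292.37 = 84.07 in
y_c = 4721592.39 / 39292.37 = 120.17 in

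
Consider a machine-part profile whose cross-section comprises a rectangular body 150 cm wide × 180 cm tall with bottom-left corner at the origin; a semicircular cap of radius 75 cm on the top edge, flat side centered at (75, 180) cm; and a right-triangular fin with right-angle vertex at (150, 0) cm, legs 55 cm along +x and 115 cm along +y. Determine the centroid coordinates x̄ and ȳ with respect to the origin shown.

rectangular body: A = 150 × 180 = 27000.00, centroid at (75.00, 90.00).
semicircular top: A = ½π·75² = 8835.73, centroid at (75.00, 211.83).
triangular fin: A = ½·55·115 = 3162.50, centroid at (168.33, 38.33).
ΣA = 38998.23 cm²
ΣAx̄ = (27000.00)(75.00) + (8835.73)(75.00) + (3162.50)(168.33) = 3220033.87 cm³
ΣAȳ = (27000.00)(90.00) + (8835.73)(211.83) + (3162.50)(38.33) = 4422910.45 cm³
x̄ = 3220033.87 / 38998.23 = 82.57 cm
ȳ = 4422910.45 / 38998.23 = 113.41 cm

x̄ = 82.57 cm, ȳ = 113.41 cm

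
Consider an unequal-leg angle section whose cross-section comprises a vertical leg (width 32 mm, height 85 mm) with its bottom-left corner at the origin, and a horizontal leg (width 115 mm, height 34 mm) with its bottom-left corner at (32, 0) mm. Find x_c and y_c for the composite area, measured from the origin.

vertical leg: A = 32 × 85 = 2720.00, centroid at (16.00, 42.50).
horizontal leg: A = 115 × 34 = 3910.00, centroid at (89.50, 17.00).
ΣA = 6630.00 mm², ΣAx_c = 393465.00 mm³, ΣAy_c = 182070.00 mm³.
x_c = 393465.00/6630.00 = 59.35 mm; y_c = 182070.00/6630.00 = 27.46 mm.

x_c = 59.35 mm, y_c = 27.46 mm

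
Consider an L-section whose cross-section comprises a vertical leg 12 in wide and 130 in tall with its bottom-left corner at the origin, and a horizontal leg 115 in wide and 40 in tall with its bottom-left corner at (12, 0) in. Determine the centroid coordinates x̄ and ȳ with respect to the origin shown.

Part | A | x̄ᵢ | ȳᵢ | A·x̄ᵢ | A·ȳᵢ
vertical leg | 1560.00 | 6.00 | 65.00 | 9360.00 | 101400.00
horizontal leg | 4600.00 | 69.50 | 20.00 | 319700.00 | 92000.00
Σ | 6160.00 |  |  | 329060.00 | 193400.00
x̄ = 329060.00 / 6160.00 = 53.42 in
ȳ = 193400.00 / 6160.00 = 31.40 in

x̄ = 53.42 in, ȳ = 31.40 in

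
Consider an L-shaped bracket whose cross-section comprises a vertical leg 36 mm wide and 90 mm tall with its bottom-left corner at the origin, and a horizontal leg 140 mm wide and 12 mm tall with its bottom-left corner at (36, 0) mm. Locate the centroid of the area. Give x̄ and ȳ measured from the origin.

x̄ = 48.05 mm, ȳ = 31.68 mm

vertical leg: A = 36 × 90 = 3240.00, centroid at (18.00, 45.00).
horizontal leg: A = 140 × 12 = 1680.00, centroid at (106.00, 6.00).
ΣA = 4920.00 mm², ΣAx̄ = 236400.00 mm³, ΣAȳ = 155880.00 mm³.
x̄ = 236400.00/4920.00 = 48.05 mm; ȳ = 155880.00/4920.00 = 31.68 mm.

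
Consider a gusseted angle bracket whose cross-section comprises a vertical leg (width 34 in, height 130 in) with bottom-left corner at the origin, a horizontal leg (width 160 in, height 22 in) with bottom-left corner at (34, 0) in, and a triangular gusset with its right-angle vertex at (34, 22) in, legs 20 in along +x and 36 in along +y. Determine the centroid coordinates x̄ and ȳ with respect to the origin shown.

vertical leg: A = 34 × 130 = 4420.00, centroid at (17.00, 65.00).
horizontal leg: A = 160 × 22 = 3520.00, centroid at (114.00, 11.00).
gusset: A = ½·20·36 = 360.00, centroid at (40.67, 34.00).
ΣA = 8300.00 in²
ΣAx̄ = (4420.00)(17.00) + (3520.00)(114.00) + (360.00)(40.67) = 491060.00 in³
ΣAȳ = (4420.00)(65.00) + (3520.00)(11.00) + (360.00)(34.00) = 338260.00 in³
x̄ = 491060.00 / 8300.00 = 59.16 in
ȳ = 338260.00 / 8300.00 = 40.75 in

x̄ = 59.16 in, ȳ = 40.75 in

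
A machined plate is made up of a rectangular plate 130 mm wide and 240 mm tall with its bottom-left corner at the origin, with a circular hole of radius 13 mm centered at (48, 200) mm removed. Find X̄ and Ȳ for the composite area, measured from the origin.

Part | A | x̄ᵢ | ȳᵢ | A·x̄ᵢ | A·ȳᵢ
plate | 31200.00 | 65.00 | 120.00 | 2028000.00 | 3744000.00
hole | -530.93 | 48.00 | 200.00 | -25484.60 | -106185.83
Σ | 30669.07 |  |  | 2002515.40 | 3637814.17
X̄ = 2002515.40 / 30669.07 = 65.29 mm
Ȳ = 3637814.17 / 30669.07 = 118.62 mm

X̄ = 65.29 mm, Ȳ = 118.62 mm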